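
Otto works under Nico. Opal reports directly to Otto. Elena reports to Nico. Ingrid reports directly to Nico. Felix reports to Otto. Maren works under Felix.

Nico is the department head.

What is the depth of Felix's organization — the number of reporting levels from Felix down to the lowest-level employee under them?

1

The longest chain under Felix runs Felix → Maren, which is 1 level below Felix.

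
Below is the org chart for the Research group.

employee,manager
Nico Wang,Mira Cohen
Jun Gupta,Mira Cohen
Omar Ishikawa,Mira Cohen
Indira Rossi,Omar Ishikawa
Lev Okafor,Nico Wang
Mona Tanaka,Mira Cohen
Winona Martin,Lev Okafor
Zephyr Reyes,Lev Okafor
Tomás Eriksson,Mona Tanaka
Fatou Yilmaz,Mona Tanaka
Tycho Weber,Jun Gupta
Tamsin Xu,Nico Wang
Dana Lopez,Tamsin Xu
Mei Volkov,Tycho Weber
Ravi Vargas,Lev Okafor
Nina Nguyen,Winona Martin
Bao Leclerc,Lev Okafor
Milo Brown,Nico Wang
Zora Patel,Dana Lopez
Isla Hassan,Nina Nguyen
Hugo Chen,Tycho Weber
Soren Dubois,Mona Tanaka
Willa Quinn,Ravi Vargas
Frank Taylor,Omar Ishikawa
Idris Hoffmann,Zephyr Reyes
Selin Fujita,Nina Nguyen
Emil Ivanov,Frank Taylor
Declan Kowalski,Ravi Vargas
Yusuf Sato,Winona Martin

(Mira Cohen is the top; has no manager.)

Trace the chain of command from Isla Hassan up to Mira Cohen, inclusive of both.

Isla Hassan reports to Nina Nguyen. Nina Nguyen reports to Winona Martin. Winona Martin reports to Lev Okafor. Lev Okafor reports to Nico Wang. Nico Wang reports to Mira Cohen. Mira Cohen is at the top.

Isla Hassan -> Nina Nguyen -> Winona Martin -> Lev Okafor -> Nico Wang -> Mira Cohen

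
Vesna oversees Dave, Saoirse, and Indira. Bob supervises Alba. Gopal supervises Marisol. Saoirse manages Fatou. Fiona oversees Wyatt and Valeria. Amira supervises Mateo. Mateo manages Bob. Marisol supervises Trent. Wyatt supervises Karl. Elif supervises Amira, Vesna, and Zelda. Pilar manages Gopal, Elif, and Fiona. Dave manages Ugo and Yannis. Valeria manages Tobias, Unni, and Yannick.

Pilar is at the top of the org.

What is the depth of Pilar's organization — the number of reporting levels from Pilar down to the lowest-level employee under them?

5

The longest chain under Pilar runs Pilar → Elif → Amira → Mateo → Bob → Alba, which is 5 levels below Pilar.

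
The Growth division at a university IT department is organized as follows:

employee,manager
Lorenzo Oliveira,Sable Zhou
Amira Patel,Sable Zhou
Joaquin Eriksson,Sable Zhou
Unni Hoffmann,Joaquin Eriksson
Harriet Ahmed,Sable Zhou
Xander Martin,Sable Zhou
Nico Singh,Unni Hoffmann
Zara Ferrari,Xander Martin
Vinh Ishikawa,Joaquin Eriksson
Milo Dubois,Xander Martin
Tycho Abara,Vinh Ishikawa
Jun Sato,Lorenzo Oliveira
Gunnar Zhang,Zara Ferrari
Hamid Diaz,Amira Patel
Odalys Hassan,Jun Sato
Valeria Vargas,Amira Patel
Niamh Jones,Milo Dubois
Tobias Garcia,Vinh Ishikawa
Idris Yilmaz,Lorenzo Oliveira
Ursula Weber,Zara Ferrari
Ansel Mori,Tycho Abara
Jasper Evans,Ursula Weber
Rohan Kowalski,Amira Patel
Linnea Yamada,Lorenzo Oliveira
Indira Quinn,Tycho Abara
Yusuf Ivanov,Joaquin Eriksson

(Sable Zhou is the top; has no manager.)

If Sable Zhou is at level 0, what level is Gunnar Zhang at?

3

Chain from Gunnar Zhang up to Sable Zhou: Gunnar Zhang → Zara Ferrari → Xander Martin → Sable Zhou. That is 3 steps up, so Gunnar Zhang is 3 levels below Sable Zhou.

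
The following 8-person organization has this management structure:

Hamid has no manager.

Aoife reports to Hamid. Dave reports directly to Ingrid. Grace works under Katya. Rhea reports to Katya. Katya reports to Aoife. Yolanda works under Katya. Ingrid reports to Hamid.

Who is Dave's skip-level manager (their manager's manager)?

Hamid

Dave reports to Ingrid, and Ingrid reports to Hamid. So Dave's skip-level manager is Hamid.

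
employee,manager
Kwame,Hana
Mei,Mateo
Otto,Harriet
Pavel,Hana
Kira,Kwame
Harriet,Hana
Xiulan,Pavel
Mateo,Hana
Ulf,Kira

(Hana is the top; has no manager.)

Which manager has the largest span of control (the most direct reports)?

Direct-report counts: Hana has 4; Harriet has 1; Kwame has 1; Kira has 1; Mateo has 1; Pavel has 1. The largest is 4, held by Hana.

Hana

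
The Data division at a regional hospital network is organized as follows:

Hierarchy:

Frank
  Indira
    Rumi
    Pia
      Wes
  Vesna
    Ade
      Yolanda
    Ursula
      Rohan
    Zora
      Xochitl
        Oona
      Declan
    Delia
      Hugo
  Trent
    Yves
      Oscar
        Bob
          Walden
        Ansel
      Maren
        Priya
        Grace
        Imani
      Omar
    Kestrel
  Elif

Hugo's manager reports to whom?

Hugo reports to Delia, and Delia reports to Vesna. So Hugo's skip-level manager is Vesna.

Vesna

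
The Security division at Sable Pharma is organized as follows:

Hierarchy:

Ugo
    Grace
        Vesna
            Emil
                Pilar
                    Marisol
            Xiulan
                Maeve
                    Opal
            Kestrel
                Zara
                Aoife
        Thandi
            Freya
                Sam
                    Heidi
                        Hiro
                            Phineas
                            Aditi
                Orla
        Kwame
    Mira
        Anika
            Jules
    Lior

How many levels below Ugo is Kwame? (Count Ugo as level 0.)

Chain from Kwame up to Ugo: Kwame → Grace → Ugo. That is 2 steps up, so Kwame is 2 levels below Ugo.

2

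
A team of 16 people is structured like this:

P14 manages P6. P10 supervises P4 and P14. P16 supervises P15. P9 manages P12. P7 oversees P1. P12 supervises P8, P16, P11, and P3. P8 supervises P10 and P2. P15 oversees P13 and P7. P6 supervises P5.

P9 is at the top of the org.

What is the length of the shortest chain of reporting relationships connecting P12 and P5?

5

P5 is in P12's organization: the chain from P5 up to P12 is P5 → P6 → P14 → P10 → P8 → P12, which is 5 links.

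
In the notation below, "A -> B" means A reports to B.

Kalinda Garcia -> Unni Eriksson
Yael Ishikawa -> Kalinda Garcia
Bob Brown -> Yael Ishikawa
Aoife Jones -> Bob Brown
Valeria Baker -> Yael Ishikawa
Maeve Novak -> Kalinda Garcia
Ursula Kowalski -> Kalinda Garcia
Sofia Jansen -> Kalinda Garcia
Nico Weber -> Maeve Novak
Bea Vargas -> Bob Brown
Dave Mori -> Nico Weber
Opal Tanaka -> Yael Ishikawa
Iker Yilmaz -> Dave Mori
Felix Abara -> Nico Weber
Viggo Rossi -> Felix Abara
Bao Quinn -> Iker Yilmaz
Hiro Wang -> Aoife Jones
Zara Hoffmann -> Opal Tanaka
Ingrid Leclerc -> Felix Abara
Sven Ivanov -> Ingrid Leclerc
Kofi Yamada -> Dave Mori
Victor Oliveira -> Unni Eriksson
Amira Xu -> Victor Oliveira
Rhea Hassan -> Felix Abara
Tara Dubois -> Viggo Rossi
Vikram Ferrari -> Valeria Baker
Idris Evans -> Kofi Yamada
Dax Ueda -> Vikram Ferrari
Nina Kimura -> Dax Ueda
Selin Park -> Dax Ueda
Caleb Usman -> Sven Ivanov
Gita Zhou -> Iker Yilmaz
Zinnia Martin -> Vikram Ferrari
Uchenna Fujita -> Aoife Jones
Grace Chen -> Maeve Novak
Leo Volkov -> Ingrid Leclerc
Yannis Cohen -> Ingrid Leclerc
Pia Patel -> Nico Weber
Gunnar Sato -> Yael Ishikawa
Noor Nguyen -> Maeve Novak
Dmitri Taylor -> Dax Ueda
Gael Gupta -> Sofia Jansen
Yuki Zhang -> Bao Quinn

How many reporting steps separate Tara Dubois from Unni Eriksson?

Chain from Tara Dubois up to Unni Eriksson: Tara Dubois → Viggo Rossi → Felix Abara → Nico Weber → Maeve Novak → Kalinda Garcia → Unni Eriksson. That is 6 steps up, so Tara Dubois is 6 levels below Unni Eriksson.

6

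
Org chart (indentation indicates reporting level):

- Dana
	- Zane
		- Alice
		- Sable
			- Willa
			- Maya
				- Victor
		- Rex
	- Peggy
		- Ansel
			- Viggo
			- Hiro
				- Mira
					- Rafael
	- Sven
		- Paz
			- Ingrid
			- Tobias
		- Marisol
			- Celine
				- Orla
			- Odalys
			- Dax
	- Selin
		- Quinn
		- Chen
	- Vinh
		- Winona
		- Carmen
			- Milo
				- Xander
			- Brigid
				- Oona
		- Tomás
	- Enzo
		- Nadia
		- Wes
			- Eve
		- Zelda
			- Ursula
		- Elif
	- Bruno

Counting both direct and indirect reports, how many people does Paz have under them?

Paz directly manages Ingrid, Tobias. Ingrid has no reports. Tobias has no reports. So Paz's organization is 2 direct reports plus everyone under them: 1 + 1 = 2.

2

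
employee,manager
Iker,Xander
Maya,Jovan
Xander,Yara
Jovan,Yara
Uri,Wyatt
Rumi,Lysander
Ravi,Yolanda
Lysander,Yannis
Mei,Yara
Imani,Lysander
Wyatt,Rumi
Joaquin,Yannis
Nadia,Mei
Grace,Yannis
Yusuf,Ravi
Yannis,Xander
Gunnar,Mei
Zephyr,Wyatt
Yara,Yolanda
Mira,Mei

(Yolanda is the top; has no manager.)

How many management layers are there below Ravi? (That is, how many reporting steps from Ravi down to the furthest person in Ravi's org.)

The longest chain under Ravi runs Ravi → Yusuf, which is 1 level below Ravi.

1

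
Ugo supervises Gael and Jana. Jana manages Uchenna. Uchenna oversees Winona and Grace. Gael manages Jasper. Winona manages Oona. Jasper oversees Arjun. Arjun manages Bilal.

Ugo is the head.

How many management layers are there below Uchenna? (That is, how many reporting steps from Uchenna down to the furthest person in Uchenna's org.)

The longest chain under Uchenna runs Uchenna → Winona → Oona, which is 2 levels below Uchenna.

2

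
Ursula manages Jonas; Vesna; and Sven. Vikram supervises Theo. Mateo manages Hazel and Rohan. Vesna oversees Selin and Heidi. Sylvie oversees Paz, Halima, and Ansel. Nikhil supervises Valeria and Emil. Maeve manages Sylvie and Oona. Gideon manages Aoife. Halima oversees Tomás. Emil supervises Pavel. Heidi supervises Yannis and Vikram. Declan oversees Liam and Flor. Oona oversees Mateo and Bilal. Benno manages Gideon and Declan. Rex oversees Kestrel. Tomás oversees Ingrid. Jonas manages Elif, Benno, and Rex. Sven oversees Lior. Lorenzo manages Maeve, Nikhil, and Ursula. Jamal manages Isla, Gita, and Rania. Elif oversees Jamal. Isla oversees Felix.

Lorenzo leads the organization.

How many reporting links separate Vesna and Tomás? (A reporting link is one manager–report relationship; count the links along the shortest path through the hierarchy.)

6

Vesna is 2 levels below Lorenzo, and Tomás is 4 levels below Lorenzo (their lowest common manager). The shortest path runs up from Vesna to Lorenzo and back down to Tomás: 2 + 4 = 6 links.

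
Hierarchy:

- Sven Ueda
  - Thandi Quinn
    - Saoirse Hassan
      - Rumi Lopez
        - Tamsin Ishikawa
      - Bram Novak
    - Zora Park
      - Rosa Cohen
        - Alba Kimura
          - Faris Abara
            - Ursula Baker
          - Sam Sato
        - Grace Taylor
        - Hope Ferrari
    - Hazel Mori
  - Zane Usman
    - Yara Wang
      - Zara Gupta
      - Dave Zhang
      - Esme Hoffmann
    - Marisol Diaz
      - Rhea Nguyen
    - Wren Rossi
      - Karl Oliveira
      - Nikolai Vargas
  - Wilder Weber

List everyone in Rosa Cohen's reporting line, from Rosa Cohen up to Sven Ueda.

Rosa Cohen -> Zora Park -> Thandi Quinn -> Sven Ueda

Rosa Cohen reports to Zora Park. Zora Park reports to Thandi Quinn. Thandi Quinn reports to Sven Ueda. Sven Ueda is at the top.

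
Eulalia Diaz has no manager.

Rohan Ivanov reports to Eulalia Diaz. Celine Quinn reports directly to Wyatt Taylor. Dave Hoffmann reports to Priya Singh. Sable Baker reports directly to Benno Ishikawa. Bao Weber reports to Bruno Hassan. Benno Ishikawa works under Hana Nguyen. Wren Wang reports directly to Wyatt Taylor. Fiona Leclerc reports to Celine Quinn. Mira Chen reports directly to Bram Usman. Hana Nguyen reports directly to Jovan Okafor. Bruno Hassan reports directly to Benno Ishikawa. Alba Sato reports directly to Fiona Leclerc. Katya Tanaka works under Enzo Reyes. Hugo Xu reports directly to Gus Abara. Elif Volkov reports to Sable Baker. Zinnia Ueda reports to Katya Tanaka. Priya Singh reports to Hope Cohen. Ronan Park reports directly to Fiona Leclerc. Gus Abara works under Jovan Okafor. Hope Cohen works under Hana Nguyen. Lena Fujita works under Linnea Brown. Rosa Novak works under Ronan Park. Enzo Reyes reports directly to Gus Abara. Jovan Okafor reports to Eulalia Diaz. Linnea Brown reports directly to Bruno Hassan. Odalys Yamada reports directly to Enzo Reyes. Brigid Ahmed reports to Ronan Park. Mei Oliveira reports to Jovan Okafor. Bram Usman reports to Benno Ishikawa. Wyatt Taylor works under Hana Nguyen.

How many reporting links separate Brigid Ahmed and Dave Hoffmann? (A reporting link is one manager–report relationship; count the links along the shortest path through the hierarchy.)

Brigid Ahmed is 5 levels below Hana Nguyen, and Dave Hoffmann is 3 levels below Hana Nguyen (their lowest common manager). The shortest path runs up from Brigid Ahmed to Hana Nguyen and back down to Dave Hoffmann: 5 + 3 = 8 links.

8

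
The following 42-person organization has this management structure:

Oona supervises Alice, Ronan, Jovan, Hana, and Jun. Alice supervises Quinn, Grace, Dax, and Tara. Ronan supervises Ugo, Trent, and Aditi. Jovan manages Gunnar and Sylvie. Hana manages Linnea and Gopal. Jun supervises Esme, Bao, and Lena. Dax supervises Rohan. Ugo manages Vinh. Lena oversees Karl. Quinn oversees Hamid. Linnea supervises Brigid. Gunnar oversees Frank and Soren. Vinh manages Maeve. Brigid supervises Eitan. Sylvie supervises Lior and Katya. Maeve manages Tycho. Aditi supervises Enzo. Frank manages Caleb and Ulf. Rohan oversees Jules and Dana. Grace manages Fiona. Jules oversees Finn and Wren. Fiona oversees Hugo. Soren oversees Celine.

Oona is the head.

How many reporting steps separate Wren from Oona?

5

Chain from Wren up to Oona: Wren → Jules → Rohan → Dax → Alice → Oona. That is 5 steps up, so Wren is 5 levels below Oona.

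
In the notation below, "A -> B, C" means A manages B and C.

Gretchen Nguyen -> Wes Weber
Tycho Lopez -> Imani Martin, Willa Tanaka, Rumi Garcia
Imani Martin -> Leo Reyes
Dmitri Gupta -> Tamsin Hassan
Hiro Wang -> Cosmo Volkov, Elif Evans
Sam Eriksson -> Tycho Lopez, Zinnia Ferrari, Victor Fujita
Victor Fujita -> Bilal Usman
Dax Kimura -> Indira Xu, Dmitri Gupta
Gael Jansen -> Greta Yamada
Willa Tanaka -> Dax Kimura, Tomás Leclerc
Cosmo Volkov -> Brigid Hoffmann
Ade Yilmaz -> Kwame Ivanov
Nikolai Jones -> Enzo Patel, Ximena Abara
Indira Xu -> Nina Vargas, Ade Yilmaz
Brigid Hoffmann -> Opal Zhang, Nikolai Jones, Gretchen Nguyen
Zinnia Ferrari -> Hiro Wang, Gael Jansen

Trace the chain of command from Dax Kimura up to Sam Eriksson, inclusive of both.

Dax Kimura reports to Willa Tanaka. Willa Tanaka reports to Tycho Lopez. Tycho Lopez reports to Sam Eriksson. Sam Eriksson is at the top.

Dax Kimura -> Willa Tanaka -> Tycho Lopez -> Sam Eriksson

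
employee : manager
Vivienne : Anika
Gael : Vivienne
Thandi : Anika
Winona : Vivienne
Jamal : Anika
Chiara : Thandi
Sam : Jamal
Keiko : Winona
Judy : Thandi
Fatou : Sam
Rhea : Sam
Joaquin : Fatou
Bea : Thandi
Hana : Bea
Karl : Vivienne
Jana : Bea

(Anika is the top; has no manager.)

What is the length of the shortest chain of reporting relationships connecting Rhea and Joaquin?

3

Rhea is 1 level below Sam, and Joaquin is 2 levels below Sam (their lowest common manager). The shortest path runs up from Rhea to Sam and back down to Joaquin: 1 + 2 = 3 links.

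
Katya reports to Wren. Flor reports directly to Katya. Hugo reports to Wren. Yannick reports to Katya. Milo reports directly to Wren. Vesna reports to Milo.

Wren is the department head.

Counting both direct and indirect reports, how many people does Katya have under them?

Katya directly manages Flor, Yannick. Flor has no reports. Yannick has no reports. So Katya's organization is 2 direct reports plus everyone under them: 1 + 1 = 2.

2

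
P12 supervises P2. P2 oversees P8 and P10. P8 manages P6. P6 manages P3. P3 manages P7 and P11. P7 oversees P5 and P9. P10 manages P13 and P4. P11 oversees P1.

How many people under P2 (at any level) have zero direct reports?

The people in P2's organization with no one reporting to them are P13, P4, P1, P9, P5. That is 5.

5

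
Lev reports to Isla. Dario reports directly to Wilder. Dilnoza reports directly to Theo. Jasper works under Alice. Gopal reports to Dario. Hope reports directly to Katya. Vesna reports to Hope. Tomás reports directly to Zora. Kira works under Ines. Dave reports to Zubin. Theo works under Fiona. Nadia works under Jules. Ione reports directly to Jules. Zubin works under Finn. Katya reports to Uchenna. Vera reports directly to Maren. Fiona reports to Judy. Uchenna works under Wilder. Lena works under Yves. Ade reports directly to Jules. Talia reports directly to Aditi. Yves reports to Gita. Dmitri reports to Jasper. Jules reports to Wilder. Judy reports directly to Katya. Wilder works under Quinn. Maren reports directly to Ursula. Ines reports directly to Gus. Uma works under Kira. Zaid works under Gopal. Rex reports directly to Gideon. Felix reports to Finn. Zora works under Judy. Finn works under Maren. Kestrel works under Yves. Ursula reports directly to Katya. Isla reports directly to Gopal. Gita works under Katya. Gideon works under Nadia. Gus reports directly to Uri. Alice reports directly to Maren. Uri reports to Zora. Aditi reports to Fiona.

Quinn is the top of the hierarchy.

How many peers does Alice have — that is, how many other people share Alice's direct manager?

2

Alice reports to Maren. Maren's other direct reports are Finn, Vera — 2 peers.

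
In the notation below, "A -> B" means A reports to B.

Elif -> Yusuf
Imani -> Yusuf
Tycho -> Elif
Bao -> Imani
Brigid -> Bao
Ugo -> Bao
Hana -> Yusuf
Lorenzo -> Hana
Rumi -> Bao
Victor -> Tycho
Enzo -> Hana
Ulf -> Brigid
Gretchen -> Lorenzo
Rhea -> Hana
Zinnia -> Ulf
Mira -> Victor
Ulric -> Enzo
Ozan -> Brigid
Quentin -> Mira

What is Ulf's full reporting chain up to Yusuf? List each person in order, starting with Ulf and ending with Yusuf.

Ulf reports to Brigid. Brigid reports to Bao. Bao reports to Imani. Imani reports to Yusuf. Yusuf is at the top.

Ulf -> Brigid -> Bao -> Imani -> Yusuf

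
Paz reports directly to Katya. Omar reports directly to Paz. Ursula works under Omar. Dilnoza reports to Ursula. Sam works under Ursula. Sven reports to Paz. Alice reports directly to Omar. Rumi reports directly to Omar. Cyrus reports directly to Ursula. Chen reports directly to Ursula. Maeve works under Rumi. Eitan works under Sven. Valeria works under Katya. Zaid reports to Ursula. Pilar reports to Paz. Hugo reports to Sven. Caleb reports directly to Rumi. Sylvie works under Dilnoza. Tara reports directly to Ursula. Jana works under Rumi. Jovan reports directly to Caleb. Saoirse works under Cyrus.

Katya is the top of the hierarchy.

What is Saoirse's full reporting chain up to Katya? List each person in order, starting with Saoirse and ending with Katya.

Saoirse -> Cyrus -> Ursula -> Omar -> Paz -> Katya

Saoirse reports to Cyrus. Cyrus reports to Ursula. Ursula reports to Omar. Omar reports to Paz. Paz reports to Katya. Katya is at the top.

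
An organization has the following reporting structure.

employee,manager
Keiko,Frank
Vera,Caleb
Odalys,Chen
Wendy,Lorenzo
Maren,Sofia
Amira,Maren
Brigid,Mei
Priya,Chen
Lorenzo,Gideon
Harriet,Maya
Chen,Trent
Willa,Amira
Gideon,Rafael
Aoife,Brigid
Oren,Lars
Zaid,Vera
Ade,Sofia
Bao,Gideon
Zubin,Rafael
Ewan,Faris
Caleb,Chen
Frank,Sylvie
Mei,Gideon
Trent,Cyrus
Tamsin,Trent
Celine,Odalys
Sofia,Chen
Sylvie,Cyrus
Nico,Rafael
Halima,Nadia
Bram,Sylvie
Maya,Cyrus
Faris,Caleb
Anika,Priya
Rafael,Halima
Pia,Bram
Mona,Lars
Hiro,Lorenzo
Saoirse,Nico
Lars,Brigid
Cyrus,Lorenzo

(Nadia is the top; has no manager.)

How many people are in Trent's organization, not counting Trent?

16

Trent directly manages Chen, Tamsin. Under Chen: Sofia, Ade, Maren, Amira, Willa, Odalys, Celine, Priya, Anika, Caleb, Vera, Zaid, Faris, Ewan (14). Tamsin has no reports. So Trent's organization is 2 direct reports plus everyone under them: 15 + 1 = 16.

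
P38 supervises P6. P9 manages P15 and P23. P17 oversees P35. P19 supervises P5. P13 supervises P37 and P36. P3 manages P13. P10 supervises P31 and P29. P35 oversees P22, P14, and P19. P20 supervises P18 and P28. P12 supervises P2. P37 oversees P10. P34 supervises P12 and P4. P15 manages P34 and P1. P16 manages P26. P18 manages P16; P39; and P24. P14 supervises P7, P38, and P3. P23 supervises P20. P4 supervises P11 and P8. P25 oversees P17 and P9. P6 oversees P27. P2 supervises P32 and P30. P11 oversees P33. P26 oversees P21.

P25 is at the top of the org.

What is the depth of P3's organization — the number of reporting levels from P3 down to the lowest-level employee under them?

The longest chain under P3 runs P3 → P13 → P37 → P10 → P29, which is 4 levels below P3.

4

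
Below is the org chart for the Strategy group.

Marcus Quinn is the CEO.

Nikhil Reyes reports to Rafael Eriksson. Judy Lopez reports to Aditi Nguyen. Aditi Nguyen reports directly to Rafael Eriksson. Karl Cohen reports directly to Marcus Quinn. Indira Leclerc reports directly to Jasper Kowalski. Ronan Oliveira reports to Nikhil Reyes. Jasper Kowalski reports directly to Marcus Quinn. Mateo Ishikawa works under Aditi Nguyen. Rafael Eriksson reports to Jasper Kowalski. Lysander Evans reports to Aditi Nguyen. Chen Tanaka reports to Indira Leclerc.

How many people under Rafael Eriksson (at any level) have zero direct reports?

The people in Rafael Eriksson's organization with no one reporting to them are Ronan Oliveira, Lysander Evans, Judy Lopez, Mateo Ishikawa. That is 4.

4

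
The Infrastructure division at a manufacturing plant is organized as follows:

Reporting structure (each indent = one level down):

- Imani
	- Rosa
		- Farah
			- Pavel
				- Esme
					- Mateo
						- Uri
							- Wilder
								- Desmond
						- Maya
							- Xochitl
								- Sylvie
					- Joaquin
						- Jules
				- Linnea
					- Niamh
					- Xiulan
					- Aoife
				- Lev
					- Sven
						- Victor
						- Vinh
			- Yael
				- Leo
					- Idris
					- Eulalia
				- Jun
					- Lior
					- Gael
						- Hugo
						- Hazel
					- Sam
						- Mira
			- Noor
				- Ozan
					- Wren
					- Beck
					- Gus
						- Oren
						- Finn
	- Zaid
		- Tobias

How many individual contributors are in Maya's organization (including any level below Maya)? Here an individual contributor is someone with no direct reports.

The only person in Maya's organization with no one reporting to them is Sylvie. That is 1.

1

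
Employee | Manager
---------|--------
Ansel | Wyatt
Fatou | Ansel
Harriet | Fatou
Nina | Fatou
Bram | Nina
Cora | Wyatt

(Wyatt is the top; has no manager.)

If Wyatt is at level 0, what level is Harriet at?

Chain from Harriet up to Wyatt: Harriet → Fatou → Ansel → Wyatt. That is 3 steps up, so Harriet is 3 levels below Wyatt.

3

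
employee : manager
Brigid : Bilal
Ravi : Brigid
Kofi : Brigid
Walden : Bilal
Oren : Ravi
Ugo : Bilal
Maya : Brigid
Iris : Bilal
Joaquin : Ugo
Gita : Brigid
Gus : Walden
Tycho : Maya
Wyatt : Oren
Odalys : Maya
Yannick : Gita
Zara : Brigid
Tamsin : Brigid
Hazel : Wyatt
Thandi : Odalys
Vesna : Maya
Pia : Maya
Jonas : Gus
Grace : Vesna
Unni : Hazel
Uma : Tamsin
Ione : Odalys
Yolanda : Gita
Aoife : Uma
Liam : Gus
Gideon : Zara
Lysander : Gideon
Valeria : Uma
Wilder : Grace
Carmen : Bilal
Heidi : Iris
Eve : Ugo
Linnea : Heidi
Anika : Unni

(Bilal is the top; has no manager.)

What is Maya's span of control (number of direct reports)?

Maya directly manages Tycho, Odalys, Vesna, Pia. That is 4 direct reports.

4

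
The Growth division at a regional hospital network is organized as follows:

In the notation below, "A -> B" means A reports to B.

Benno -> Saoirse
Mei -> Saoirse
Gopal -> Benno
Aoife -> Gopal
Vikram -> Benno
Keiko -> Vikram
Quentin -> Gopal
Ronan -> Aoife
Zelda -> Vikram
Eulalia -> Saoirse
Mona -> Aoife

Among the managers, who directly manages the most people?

Direct-report counts: Saoirse has 3; Benno has 2; Vikram has 2; Gopal has 2; Aoife has 2. The largest is 3, held by Saoirse.

Saoirse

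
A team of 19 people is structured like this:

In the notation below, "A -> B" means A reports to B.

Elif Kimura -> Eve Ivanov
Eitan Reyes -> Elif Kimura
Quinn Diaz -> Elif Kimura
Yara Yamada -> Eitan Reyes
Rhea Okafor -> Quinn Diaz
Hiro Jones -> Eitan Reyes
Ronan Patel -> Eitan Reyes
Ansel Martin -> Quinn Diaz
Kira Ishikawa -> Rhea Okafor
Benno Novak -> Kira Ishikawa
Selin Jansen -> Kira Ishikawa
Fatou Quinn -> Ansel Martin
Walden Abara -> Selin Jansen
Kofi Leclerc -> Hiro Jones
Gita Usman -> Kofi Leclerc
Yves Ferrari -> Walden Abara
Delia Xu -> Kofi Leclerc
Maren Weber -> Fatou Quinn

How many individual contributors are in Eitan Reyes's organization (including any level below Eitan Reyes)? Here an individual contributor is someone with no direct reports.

4

The people in Eitan Reyes's organization with no one reporting to them are Ronan Patel, Delia Xu, Gita Usman, Yara Yamada. That is 4.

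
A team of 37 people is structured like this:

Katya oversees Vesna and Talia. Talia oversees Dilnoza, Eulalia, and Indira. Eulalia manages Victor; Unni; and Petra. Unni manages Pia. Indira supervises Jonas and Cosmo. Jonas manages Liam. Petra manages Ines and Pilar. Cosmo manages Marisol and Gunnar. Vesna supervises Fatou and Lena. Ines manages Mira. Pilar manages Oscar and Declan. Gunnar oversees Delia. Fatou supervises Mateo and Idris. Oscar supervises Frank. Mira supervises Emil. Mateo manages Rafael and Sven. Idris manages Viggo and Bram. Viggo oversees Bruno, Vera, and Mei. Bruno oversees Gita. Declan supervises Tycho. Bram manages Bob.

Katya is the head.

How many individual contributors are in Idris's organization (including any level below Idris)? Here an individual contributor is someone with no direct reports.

The people in Idris's organization with no one reporting to them are Bob, Mei, Vera, Gita. That is 4.

4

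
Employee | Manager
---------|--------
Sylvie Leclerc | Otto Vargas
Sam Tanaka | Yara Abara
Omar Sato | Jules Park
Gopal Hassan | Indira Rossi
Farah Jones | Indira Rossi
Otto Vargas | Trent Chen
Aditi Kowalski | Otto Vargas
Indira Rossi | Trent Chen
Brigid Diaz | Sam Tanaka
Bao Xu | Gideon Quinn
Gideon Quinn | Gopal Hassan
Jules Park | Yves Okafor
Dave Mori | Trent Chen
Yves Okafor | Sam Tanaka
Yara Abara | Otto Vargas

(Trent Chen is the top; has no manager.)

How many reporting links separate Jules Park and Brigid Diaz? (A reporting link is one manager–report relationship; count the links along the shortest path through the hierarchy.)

3

Jules Park is 2 levels below Sam Tanaka, and Brigid Diaz is 1 level below Sam Tanaka (their lowest common manager). The shortest path runs up from Jules Park to Sam Tanaka and back down to Brigid Diaz: 2 + 1 = 3 links.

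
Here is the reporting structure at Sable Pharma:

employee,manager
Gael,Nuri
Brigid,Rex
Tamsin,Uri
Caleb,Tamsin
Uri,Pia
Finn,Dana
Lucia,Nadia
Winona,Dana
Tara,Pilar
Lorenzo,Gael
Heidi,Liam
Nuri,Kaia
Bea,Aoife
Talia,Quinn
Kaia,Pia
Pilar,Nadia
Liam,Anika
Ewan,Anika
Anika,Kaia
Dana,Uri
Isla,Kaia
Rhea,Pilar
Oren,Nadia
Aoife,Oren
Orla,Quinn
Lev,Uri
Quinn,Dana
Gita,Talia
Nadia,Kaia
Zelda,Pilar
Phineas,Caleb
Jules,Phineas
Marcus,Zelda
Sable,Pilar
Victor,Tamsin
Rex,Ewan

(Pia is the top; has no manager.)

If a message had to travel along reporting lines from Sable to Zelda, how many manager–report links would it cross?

2

Sable is 1 level below Pilar, and Zelda is 1 level below Pilar (their lowest common manager). The shortest path runs up from Sable to Pilar and back down to Zelda: 1 + 1 = 2 links.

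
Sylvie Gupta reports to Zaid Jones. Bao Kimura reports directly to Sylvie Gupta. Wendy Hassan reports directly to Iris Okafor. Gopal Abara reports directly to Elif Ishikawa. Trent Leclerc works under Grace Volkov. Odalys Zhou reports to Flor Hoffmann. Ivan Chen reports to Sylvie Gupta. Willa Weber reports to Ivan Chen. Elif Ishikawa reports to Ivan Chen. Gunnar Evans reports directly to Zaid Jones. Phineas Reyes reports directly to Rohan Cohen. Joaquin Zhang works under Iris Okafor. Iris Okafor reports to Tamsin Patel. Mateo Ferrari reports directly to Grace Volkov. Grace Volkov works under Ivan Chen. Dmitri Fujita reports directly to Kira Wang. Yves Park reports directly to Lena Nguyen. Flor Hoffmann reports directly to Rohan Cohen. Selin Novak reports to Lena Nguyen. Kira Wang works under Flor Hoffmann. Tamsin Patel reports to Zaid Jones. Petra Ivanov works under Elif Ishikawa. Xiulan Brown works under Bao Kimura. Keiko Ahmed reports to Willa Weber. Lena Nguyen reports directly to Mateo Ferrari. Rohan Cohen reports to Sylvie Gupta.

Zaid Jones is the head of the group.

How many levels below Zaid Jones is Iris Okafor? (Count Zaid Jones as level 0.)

Chain from Iris Okafor up to Zaid Jones: Iris Okafor → Tamsin Patel → Zaid Jones. That is 2 steps up, so Iris Okafor is 2 levels below Zaid Jones.

2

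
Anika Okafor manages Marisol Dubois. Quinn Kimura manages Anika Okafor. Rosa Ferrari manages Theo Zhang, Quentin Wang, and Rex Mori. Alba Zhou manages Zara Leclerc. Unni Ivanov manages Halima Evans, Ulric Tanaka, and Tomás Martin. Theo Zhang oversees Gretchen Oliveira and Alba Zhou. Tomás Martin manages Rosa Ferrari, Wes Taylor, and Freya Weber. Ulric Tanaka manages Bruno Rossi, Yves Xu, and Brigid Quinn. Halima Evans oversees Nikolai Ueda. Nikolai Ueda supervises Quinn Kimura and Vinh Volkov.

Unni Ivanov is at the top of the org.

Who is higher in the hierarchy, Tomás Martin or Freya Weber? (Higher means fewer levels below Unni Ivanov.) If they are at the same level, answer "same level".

Tomás Martin is 1 level below Unni Ivanov; Freya Weber is 2. Tomás Martin is higher.

Tomás Martin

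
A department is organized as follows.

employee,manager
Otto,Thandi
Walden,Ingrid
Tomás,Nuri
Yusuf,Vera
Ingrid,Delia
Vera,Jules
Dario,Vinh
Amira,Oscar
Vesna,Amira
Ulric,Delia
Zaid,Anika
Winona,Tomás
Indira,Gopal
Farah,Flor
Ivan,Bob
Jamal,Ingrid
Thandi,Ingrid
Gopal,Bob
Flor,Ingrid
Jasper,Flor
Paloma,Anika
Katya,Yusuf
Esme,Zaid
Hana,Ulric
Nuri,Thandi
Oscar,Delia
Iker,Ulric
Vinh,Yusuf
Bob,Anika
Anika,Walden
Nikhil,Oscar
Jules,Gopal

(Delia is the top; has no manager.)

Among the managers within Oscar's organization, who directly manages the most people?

Oscar

Direct-report counts within Oscar's organization: Oscar has 2; Amira has 1. The largest is 2, held by Oscar.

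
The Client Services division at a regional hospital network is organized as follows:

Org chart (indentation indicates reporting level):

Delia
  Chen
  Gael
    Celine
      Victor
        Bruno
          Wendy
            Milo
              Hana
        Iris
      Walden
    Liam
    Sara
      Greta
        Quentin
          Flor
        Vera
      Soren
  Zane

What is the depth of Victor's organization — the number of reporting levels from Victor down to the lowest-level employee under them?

The longest chain under Victor runs Victor → Bruno → Wendy → Milo → Hana, which is 4 levels below Victor.

4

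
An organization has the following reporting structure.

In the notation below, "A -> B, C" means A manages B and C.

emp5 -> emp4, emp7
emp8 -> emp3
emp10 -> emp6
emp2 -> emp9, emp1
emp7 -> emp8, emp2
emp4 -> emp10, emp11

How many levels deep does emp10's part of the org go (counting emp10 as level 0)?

1

The longest chain under emp10 runs emp10 → emp6, which is 1 level below emp10.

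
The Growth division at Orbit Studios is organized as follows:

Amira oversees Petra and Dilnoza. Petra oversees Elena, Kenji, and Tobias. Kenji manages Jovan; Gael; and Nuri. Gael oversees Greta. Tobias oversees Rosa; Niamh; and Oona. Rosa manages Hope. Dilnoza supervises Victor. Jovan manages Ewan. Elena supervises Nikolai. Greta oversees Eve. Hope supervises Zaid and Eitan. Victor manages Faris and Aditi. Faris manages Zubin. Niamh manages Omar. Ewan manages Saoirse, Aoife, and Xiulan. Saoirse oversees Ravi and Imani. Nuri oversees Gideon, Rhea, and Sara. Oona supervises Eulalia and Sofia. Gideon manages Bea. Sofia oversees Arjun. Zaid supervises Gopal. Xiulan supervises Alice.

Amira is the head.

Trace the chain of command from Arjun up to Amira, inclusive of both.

Arjun reports to Sofia. Sofia reports to Oona. Oona reports to Tobias. Tobias reports to Petra. Petra reports to Amira. Amira is at the top.

Arjun -> Sofia -> Oona -> Tobias -> Petra -> Amira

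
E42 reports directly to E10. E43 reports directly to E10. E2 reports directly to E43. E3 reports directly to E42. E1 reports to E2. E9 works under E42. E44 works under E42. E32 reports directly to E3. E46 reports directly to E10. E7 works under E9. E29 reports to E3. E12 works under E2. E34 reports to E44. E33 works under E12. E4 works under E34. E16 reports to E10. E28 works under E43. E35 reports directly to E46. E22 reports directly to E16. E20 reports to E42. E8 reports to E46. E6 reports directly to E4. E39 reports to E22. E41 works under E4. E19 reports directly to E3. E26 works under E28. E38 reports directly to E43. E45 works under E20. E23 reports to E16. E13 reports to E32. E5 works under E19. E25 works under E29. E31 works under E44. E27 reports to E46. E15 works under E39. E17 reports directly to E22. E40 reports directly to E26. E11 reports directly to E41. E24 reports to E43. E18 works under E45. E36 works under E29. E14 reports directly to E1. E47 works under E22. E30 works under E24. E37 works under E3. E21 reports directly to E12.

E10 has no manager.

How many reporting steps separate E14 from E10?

4

Chain from E14 up to E10: E14 → E1 → E2 → E43 → E10. That is 4 steps up, so E14 is 4 levels below E10.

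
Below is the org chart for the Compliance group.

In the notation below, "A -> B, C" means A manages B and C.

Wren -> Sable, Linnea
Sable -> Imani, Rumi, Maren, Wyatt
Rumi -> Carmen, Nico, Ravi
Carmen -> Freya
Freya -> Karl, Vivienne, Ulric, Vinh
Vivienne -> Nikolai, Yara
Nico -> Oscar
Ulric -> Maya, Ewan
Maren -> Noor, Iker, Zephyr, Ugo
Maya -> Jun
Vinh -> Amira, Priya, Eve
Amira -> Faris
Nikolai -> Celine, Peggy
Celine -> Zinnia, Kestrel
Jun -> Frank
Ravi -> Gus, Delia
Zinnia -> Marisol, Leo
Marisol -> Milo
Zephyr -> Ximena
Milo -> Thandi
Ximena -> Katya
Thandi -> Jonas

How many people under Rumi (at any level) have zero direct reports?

The people in Rumi's organization with no one reporting to them are Delia, Gus, Oscar, Eve, Priya, Faris, Ewan, Frank, Yara, Peggy, Kestrel, Leo, Jonas, Karl. That is 14.

14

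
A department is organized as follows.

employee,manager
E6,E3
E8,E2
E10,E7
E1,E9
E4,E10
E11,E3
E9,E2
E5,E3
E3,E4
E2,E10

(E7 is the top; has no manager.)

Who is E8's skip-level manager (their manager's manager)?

E8 reports to E2, and E2 reports to E10. So E8's skip-level manager is E10.

E10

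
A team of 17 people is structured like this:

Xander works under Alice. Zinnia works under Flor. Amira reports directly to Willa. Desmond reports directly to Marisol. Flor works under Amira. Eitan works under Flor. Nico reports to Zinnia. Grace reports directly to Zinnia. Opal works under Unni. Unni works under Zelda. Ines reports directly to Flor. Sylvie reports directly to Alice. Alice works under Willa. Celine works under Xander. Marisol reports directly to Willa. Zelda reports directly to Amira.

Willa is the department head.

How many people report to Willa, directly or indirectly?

16

Willa directly manages Amira, Alice, Marisol. Under Amira: Flor, Zinnia, Grace, Nico, Ines, Eitan, Zelda, Unni, Opal (9). Under Alice: Sylvie, Xander, Celine (3). Under Marisol: Desmond (1). So Willa's organization is 3 direct reports plus everyone under them: 10 + 4 + 2 = 16.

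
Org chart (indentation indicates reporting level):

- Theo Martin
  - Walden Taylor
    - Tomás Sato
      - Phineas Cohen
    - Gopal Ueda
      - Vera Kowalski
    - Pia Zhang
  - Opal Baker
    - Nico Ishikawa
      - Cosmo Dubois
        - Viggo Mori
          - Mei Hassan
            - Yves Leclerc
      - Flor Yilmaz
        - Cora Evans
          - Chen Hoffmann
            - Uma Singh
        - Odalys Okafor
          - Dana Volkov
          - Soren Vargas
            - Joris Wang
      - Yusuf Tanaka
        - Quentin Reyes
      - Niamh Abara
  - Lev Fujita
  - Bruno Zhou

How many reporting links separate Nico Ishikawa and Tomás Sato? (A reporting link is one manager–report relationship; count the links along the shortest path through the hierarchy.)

Nico Ishikawa is 2 levels below Theo Martin, and Tomás Sato is 2 levels below Theo Martin (their lowest common manager). The shortest path runs up from Nico Ishikawa to Theo Martin and back down to Tomás Sato: 2 + 2 = 4 links.

4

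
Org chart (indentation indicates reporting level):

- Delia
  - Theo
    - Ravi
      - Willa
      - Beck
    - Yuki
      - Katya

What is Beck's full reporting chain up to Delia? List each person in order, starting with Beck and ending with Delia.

Beck -> Ravi -> Theo -> Delia

Beck reports to Ravi. Ravi reports to Theo. Theo reports to Delia. Delia is at the top.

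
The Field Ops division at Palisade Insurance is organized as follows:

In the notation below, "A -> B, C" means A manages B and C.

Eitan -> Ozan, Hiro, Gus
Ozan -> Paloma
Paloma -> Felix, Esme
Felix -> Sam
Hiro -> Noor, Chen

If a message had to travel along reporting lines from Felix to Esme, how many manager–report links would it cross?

Felix is 1 level below Paloma, and Esme is 1 level below Paloma (their lowest common manager). The shortest path runs up from Felix to Paloma and back down to Esme: 1 + 1 = 2 links.

2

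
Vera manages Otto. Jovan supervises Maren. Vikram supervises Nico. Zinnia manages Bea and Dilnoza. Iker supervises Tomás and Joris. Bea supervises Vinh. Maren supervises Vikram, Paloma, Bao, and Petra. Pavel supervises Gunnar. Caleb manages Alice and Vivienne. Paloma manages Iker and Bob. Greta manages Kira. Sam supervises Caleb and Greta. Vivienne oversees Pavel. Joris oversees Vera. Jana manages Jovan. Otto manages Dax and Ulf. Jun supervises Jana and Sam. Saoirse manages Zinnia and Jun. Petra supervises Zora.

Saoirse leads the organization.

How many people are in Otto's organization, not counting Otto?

Otto directly manages Dax, Ulf. Dax has no reports. Ulf has no reports. So Otto's organization is 2 direct reports plus everyone under them: 1 + 1 = 2.

2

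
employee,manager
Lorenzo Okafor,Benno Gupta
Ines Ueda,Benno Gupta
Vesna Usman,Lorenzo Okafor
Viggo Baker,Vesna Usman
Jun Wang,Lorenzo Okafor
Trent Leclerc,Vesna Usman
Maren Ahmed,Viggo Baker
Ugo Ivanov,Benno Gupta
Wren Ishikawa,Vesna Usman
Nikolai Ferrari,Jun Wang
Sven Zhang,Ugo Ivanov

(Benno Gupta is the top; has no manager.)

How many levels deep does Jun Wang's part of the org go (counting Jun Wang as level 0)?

The longest chain under Jun Wang runs Jun Wang → Nikolai Ferrari, which is 1 level below Jun Wang.

1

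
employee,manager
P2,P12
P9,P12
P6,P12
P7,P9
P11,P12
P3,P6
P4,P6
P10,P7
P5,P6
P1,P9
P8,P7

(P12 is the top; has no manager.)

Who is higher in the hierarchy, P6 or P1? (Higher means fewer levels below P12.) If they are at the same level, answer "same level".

P6 is 1 level below P12; P1 is 2. P6 is higher.

P6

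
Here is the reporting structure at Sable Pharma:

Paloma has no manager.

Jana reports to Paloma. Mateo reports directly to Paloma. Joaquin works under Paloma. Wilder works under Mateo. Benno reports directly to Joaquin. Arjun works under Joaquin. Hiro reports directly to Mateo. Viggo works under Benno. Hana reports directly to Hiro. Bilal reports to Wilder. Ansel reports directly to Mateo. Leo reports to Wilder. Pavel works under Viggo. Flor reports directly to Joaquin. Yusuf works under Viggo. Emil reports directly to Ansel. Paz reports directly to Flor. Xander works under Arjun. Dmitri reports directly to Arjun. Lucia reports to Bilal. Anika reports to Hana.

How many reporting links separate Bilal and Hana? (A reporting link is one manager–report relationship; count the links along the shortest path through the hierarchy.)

4

Bilal is 2 levels below Mateo, and Hana is 2 levels below Mateo (their lowest common manager). The shortest path runs up from Bilal to Mateo and back down to Hana: 2 + 2 = 4 links.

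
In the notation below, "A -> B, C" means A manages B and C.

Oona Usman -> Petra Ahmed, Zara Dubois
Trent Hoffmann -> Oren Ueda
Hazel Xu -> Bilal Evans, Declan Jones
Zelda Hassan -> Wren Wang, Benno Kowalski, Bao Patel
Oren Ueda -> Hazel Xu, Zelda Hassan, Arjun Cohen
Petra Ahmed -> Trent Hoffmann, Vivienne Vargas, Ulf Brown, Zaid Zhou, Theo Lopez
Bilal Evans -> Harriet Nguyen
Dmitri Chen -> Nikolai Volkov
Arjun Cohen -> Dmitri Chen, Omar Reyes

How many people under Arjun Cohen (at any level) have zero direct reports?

The people in Arjun Cohen's organization with no one reporting to them are Omar Reyes, Nikolai Volkov. That is 2.

2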